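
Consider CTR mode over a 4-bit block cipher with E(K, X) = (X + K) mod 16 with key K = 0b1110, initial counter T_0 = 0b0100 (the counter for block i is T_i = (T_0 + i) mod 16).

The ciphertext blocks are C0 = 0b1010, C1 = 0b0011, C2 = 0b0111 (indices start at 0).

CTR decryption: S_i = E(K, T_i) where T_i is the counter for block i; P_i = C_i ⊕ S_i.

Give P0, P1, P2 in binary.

P0: T = 0b0100, S = E(K, T) = 0b0010; 0b1010 ⊕ 0b0010 = 0b1000.
P1: T = 0b0101, S = E(K, T) = 0b0011; 0b0011 ⊕ 0b0011 = 0b0000.
P2: T = 0b0110, S = E(K, T) = 0b0100; 0b0111 ⊕ 0b0100 = 0b0011.

P0 = 0b1000, P1 = 0b0000, P2 = 0b0011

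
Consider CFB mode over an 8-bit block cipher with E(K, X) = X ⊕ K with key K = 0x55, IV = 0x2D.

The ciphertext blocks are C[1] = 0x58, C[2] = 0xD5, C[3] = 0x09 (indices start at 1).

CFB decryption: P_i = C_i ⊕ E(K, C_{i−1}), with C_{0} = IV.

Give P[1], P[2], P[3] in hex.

P[1]: E(K, 0x2D) = 0x78; 0x58 ⊕ 0x78 = 0x20.
P[2]: E(K, 0x58) = 0x0D; 0xD5 ⊕ 0x0D = 0xD8.
P[3]: E(K, 0xD5) = 0x80; 0x09 ⊕ 0x80 = 0x89.

P[1] = 0x20, P[2] = 0xD8, P[3] = 0x89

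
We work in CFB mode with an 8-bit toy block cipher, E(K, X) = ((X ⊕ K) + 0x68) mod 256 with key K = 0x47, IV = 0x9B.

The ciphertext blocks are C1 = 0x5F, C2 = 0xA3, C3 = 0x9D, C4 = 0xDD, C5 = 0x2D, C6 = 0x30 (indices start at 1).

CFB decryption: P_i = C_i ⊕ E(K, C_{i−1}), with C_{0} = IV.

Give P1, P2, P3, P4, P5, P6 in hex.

P1: E(K, 0x9B) = 0x44; 0x5F ⊕ 0x44 = 0x1B.
P2: E(K, 0x5F) = 0x80; 0xA3 ⊕ 0x80 = 0x23.
P3: E(K, 0xA3) = 0x4C; 0x9D ⊕ 0x4C = 0xD1.
P4: E(K, 0x9D) = 0x42; 0xDD ⊕ 0x42 = 0x9F.
P5: E(K, 0xDD) = 0x02; 0x2D ⊕ 0x02 = 0x2F.
P6: E(K, 0x2D) = 0xD2; 0x30 ⊕ 0xD2 = 0xE2.

P1 = 0x1B, P2 = 0x23, P3 = 0xD1, P4 = 0x9F, P5 = 0x2F, P6 = 0xE2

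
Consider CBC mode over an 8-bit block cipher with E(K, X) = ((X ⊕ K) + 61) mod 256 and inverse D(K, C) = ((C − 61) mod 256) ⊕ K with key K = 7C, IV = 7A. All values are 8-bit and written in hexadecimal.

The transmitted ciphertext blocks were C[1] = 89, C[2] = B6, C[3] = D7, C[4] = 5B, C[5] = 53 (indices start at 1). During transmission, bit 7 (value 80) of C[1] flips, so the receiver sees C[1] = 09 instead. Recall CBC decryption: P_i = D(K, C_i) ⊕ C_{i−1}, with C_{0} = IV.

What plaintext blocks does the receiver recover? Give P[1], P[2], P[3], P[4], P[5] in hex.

P[1] = AE, P[2] = 20, P[3] = BC, P[4] = 51, P[5] = D5

Only C[1] changed, to 09. In CBC, a change in C_i garbles P_i and flips the same bit in P_{i+1}. Decrypting the received ciphertext:
P[1]: D(K, 09) = D4; D4 ⊕ 7A = AE.
P[2]: D(K, B6) = 29; 29 ⊕ 09 = 20.
P[3]: D(K, D7) = 0A; 0A ⊕ B6 = BC.
P[4]: D(K, 5B) = 86; 86 ⊕ D7 = 51.
P[5]: D(K, 53) = 8E; 8E ⊕ 5B = D5.
Blocks that differ from the original plaintext: P[1], P[2].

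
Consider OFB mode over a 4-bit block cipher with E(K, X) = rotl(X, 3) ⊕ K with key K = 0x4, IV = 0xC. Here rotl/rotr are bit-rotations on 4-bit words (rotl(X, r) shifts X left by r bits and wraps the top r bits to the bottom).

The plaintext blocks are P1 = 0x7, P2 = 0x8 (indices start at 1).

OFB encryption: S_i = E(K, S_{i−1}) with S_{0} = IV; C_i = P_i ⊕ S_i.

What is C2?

C1: S = E(K, 0xC) = 0x2; 0x7 ⊕ 0x2 = 0x5.
C2: S = E(K, 0x2) = 0x5; 0x8 ⊕ 0x5 = 0xD.

C2 = 0xD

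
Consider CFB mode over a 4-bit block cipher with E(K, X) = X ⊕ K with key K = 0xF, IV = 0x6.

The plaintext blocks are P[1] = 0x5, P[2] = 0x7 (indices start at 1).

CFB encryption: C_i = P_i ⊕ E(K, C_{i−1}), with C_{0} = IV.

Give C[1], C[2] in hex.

C[1]: E(K, 0x6) = 0x9; 0x5 ⊕ 0x9 = 0xC.
C[2]: E(K, 0xC) = 0x3; 0x7 ⊕ 0x3 = 0x4.

C[1] = 0xC, C[2] = 0x4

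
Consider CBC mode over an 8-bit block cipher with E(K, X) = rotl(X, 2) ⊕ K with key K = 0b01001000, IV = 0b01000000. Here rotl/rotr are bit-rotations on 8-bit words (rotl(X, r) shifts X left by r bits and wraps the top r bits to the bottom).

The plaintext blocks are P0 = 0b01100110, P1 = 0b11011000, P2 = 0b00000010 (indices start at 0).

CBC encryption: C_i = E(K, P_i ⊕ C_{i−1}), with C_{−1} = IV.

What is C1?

C1 = 0b01101000

C0: P0 ⊕ 0b01000000 = 0b00100110; E(K, 0b00100110) = 0b11010000.
C1: P1 ⊕ 0b11010000 = 0b00001000; E(K, 0b00001000) = 0b01101000.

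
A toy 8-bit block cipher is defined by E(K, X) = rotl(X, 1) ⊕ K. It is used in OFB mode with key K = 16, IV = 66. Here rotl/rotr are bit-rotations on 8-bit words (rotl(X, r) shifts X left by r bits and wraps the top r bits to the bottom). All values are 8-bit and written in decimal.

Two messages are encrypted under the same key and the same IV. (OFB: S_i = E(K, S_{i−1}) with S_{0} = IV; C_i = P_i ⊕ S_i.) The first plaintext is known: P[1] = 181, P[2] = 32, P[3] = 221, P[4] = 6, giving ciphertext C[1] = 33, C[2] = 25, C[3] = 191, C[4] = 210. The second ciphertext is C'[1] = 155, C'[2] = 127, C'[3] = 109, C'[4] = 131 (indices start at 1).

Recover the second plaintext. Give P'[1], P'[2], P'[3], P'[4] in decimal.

P'[1] = 15, P'[2] = 70, P'[3] = 15, P'[4] = 87

In OFB with a reused IV, both messages share the same keystream S_i, so C_i ⊕ C'_i = P_i ⊕ P'_i and thus P'_i = P_i ⊕ C_i ⊕ C'_i.
P'[1]: 181 ⊕ 33 ⊕ 155 = 15.
P'[2]: 32 ⊕ 25 ⊕ 127 = 70.
P'[3]: 221 ⊕ 191 ⊕ 109 = 15.
P'[4]: 6 ⊕ 210 ⊕ 131 = 87.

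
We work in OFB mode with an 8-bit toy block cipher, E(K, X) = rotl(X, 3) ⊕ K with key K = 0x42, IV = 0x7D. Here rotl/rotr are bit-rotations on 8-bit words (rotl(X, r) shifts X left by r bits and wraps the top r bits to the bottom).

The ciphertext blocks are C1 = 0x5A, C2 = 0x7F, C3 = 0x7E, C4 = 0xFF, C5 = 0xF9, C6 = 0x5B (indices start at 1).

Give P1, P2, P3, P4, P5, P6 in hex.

OFB decryption: S_i = E(K, S_{i−1}) with S_{0} = IV; P_i = C_i ⊕ S_i.
P1: S = E(K, 0x7D) = 0xA9; 0x5A ⊕ 0xA9 = 0xF3.
P2: S = E(K, 0xA9) = 0x0F; 0x7F ⊕ 0x0F = 0x70.
P3: S = E(K, 0x0F) = 0x3A; 0x7E ⊕ 0x3A = 0x44.
P4: S = E(K, 0x3A) = 0x93; 0xFF ⊕ 0x93 = 0x6C.
P5: S = E(K, 0x93) = 0xDE; 0xF9 ⊕ 0xDE = 0x27.
P6: S = E(K, 0xDE) = 0xB4; 0x5B ⊕ 0xB4 = 0xEF.

P1 = 0xF3, P2 = 0x70, P3 = 0x44, P4 = 0x6C, P5 = 0x27, P6 = 0xEF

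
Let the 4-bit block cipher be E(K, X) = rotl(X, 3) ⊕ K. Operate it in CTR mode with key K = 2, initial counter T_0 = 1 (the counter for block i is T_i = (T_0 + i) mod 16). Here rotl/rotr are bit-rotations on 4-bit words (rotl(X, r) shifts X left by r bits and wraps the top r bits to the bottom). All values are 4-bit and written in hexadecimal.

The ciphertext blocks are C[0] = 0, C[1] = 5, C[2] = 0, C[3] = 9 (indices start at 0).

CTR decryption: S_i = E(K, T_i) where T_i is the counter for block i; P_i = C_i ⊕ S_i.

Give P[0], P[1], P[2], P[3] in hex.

P[0]: T = 1, S = E(K, T) = A; 0 ⊕ A = A.
P[1]: T = 2, S = E(K, T) = 3; 5 ⊕ 3 = 6.
P[2]: T = 3, S = E(K, T) = B; 0 ⊕ B = B.
P[3]: T = 4, S = E(K, T) = 0; 9 ⊕ 0 = 9.

P[0] = A, P[1] = 6, P[2] = B, P[3] = 9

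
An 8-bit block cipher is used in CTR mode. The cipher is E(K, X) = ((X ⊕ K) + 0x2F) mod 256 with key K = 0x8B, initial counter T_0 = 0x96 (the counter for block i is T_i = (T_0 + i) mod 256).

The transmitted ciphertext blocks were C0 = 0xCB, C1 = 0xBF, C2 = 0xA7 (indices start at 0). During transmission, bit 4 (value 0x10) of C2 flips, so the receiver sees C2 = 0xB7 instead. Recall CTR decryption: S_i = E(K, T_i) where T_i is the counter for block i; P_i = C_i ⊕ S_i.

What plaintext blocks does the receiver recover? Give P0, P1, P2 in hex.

P0 = 0x87, P1 = 0xF4, P2 = 0xF5

Only C2 changed, to 0xB7. In CTR, a change in C_i flips the same bit in P_i only; the keystream is unaffected. Decrypting the received ciphertext:
P0: T = 0x96, S = E(K, T) = 0x4C; 0xCB ⊕ 0x4C = 0x87.
P1: T = 0x97, S = E(K, T) = 0x4B; 0xBF ⊕ 0x4B = 0xF4.
P2: T = 0x98, S = E(K, T) = 0x42; 0xB7 ⊕ 0x42 = 0xF5.
Blocks that differ from the original plaintext: P2.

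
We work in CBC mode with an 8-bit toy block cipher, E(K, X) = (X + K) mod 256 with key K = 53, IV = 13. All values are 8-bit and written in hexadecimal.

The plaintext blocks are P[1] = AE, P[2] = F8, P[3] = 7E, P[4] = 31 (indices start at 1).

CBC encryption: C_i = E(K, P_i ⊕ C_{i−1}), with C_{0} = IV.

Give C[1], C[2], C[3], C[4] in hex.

C[1]: P[1] ⊕ 13 = BD; E(K, BD) = 10.
C[2]: P[2] ⊕ 10 = E8; E(K, E8) = 3B.
C[3]: P[3] ⊕ 3B = 45; E(K, 45) = 98.
C[4]: P[4] ⊕ 98 = A9; E(K, A9) = FC.

C[1] = 10, C[2] = 3B, C[3] = 98, C[4] = FC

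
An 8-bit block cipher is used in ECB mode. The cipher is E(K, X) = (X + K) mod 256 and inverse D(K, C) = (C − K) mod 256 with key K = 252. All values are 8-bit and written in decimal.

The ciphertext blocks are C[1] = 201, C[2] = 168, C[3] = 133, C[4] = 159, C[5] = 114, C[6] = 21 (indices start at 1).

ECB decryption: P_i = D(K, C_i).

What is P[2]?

P[2] = 172

P[2]: D(K, 168) = 172.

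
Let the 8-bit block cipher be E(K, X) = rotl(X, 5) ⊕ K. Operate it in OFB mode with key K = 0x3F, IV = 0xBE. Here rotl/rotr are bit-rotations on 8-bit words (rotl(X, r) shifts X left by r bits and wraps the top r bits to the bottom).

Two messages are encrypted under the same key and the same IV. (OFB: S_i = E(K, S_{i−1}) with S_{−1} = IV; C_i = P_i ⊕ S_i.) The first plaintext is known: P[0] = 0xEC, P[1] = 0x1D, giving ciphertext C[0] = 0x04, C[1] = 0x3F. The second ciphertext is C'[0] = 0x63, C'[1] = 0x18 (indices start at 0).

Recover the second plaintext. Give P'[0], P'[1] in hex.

P'[0] = 0x8B, P'[1] = 0x3A

In OFB with a reused IV, both messages share the same keystream S_i, so C_i ⊕ C'_i = P_i ⊕ P'_i and thus P'_i = P_i ⊕ C_i ⊕ C'_i.
P'[0]: 0xEC ⊕ 0x04 ⊕ 0x63 = 0x8B.
P'[1]: 0x1D ⊕ 0x3F ⊕ 0x18 = 0x3A.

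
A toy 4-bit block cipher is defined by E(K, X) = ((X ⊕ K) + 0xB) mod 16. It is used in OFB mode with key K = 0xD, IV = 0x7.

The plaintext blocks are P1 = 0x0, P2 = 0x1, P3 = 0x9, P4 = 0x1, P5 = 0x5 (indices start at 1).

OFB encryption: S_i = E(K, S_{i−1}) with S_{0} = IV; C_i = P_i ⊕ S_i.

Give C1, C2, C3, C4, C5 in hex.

C1 = 0x5, C2 = 0x2, C3 = 0x0, C4 = 0xE, C5 = 0x8

C1: S = E(K, 0x7) = 0x5; 0x0 ⊕ 0x5 = 0x5.
C2: S = E(K, 0x5) = 0x3; 0x1 ⊕ 0x3 = 0x2.
C3: S = E(K, 0x3) = 0x9; 0x9 ⊕ 0x9 = 0x0.
C4: S = E(K, 0x9) = 0xF; 0x1 ⊕ 0xF = 0xE.
C5: S = E(K, 0xF) = 0xD; 0x5 ⊕ 0xD = 0x8.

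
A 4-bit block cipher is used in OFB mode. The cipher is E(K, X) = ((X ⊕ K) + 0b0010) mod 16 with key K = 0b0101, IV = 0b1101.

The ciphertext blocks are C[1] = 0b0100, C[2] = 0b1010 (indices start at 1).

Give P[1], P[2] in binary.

P[1] = 0b1110, P[2] = 0b1011

OFB decryption: S_i = E(K, S_{i−1}) with S_{0} = IV; P_i = C_i ⊕ S_i.
P[1]: S = E(K, 0b1101) = 0b1010; 0b0100 ⊕ 0b1010 = 0b1110.
P[2]: S = E(K, 0b1010) = 0b0001; 0b1010 ⊕ 0b0001 = 0b1011.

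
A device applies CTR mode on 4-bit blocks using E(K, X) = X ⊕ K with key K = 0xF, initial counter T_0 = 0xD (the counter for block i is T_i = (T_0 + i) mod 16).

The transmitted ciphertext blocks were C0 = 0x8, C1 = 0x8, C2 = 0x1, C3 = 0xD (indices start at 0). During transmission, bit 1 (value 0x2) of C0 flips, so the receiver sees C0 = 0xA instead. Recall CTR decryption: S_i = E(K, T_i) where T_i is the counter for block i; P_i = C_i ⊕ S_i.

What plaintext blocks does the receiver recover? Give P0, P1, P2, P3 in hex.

P0 = 0x8, P1 = 0x9, P2 = 0x1, P3 = 0x2

Only C0 changed, to 0xA. In CTR, a change in C_i flips the same bit in P_i only; the keystream is unaffected. Decrypting the received ciphertext:
P0: T = 0xD, S = E(K, T) = 0x2; 0xA ⊕ 0x2 = 0x8.
P1: T = 0xE, S = E(K, T) = 0x1; 0x8 ⊕ 0x1 = 0x9.
P2: T = 0xF, S = E(K, T) = 0x0; 0x1 ⊕ 0x0 = 0x1.
P3: T = 0x0, S = E(K, T) = 0xF; 0xD ⊕ 0xF = 0x2.
Blocks that differ from the original plaintext: P0.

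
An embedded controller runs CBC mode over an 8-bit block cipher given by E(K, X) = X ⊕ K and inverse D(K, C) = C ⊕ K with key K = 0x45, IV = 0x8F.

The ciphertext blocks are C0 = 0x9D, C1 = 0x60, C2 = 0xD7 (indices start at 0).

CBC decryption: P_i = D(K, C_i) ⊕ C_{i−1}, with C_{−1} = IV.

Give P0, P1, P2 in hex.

P0 = 0x57, P1 = 0xB8, P2 = 0xF2

P0: D(K, 0x9D) = 0xD8; 0xD8 ⊕ 0x8F = 0x57.
P1: D(K, 0x60) = 0x25; 0x25 ⊕ 0x9D = 0xB8.
P2: D(K, 0xD7) = 0x92; 0x92 ⊕ 0x60 = 0xF2.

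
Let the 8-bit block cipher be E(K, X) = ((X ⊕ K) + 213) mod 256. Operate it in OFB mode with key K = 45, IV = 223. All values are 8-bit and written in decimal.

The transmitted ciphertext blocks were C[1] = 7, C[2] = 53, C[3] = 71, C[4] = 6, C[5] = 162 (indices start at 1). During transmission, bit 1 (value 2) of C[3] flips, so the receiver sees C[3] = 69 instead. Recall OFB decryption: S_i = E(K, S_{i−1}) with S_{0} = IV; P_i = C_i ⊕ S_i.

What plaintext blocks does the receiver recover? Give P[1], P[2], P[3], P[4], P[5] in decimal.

P[1] = 192, P[2] = 138, P[3] = 34, P[4] = 25, P[5] = 165

Only C[3] changed, to 69. In OFB, a change in C_i flips the same bit in P_i only; the keystream is unaffected. Decrypting the received ciphertext:
P[1]: S = E(K, 223) = 199; 7 ⊕ 199 = 192.
P[2]: S = E(K, 199) = 191; 53 ⊕ 191 = 138.
P[3]: S = E(K, 191) = 103; 69 ⊕ 103 = 34.
P[4]: S = E(K, 103) = 31; 6 ⊕ 31 = 25.
P[5]: S = E(K, 31) = 7; 162 ⊕ 7 = 165.
Blocks that differ from the original plaintext: P[3].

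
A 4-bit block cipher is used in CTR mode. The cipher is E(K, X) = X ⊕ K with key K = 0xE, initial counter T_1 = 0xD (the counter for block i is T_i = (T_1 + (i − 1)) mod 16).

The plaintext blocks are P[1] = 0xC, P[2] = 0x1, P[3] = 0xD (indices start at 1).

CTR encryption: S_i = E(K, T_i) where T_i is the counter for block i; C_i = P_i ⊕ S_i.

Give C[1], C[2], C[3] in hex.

C[1]: T = 0xD, S = E(K, T) = 0x3; 0xC ⊕ 0x3 = 0xF.
C[2]: T = 0xE, S = E(K, T) = 0x0; 0x1 ⊕ 0x0 = 0x1.
C[3]: T = 0xF, S = E(K, T) = 0x1; 0xD ⊕ 0x1 = 0xC.

C[1] = 0xF, C[2] = 0x1, C[3] = 0xC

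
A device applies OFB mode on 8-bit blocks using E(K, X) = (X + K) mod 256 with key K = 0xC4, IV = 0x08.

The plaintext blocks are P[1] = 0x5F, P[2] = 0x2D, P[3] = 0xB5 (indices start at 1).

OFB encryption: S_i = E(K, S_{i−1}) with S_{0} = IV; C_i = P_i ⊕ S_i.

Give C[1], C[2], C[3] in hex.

C[1] = 0x93, C[2] = 0xBD, C[3] = 0xE1

C[1]: S = E(K, 0x08) = 0xCC; 0x5F ⊕ 0xCC = 0x93.
C[2]: S = E(K, 0xCC) = 0x90; 0x2D ⊕ 0x90 = 0xBD.
C[3]: S = E(K, 0x90) = 0x54; 0xB5 ⊕ 0x54 = 0xE1.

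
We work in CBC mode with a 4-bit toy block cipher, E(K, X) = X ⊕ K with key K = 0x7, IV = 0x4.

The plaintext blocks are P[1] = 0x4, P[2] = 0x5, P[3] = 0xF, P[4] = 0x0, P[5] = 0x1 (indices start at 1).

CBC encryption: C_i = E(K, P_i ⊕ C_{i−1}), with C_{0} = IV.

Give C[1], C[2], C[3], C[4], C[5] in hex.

C[1] = 0x7, C[2] = 0x5, C[3] = 0xD, C[4] = 0xA, C[5] = 0xC

C[1]: P[1] ⊕ 0x4 = 0x0; E(K, 0x0) = 0x7.
C[2]: P[2] ⊕ 0x7 = 0x2; E(K, 0x2) = 0x5.
C[3]: P[3] ⊕ 0x5 = 0xA; E(K, 0xA) = 0xD.
C[4]: P[4] ⊕ 0xD = 0xD; E(K, 0xD) = 0xA.
C[5]: P[5] ⊕ 0xA = 0xB; E(K, 0xB) = 0xC.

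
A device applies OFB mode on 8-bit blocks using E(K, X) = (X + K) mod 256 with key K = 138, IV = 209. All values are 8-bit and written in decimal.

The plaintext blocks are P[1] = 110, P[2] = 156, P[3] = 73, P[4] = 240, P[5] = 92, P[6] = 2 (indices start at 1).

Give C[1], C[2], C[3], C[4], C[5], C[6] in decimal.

OFB encryption: S_i = E(K, S_{i−1}) with S_{0} = IV; C_i = P_i ⊕ S_i.
C[1]: S = E(K, 209) = 91; 110 ⊕ 91 = 53.
C[2]: S = E(K, 91) = 229; 156 ⊕ 229 = 121.
C[3]: S = E(K, 229) = 111; 73 ⊕ 111 = 38.
C[4]: S = E(K, 111) = 249; 240 ⊕ 249 = 9.
C[5]: S = E(K, 249) = 131; 92 ⊕ 131 = 223.
C[6]: S = E(K, 131) = 13; 2 ⊕ 13 = 15.

C[1] = 53, C[2] = 121, C[3] = 38, C[4] = 9, C[5] = 223, C[6] = 15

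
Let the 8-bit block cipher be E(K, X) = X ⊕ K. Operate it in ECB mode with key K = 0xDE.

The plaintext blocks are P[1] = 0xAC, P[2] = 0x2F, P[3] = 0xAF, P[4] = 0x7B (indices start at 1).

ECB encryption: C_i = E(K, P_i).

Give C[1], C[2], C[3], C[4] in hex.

C[1]: E(K, 0xAC) = 0x72.
C[2]: E(K, 0x2F) = 0xF1.
C[3]: E(K, 0xAF) = 0x71.
C[4]: E(K, 0x7B) = 0xA5.

C[1] = 0x72, C[2] = 0xF1, C[3] = 0x71, C[4] = 0xA5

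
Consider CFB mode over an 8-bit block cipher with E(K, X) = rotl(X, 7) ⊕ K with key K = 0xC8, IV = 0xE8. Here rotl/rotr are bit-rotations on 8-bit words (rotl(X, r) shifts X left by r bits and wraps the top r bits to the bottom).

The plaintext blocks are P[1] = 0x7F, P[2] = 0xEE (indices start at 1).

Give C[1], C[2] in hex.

CFB encryption: C_i = P_i ⊕ E(K, C_{i−1}), with C_{0} = IV.
C[1]: E(K, 0xE8) = 0xBC; 0x7F ⊕ 0xBC = 0xC3.
C[2]: E(K, 0xC3) = 0x29; 0xEE ⊕ 0x29 = 0xC7.

C[1] = 0xC3, C[2] = 0xC7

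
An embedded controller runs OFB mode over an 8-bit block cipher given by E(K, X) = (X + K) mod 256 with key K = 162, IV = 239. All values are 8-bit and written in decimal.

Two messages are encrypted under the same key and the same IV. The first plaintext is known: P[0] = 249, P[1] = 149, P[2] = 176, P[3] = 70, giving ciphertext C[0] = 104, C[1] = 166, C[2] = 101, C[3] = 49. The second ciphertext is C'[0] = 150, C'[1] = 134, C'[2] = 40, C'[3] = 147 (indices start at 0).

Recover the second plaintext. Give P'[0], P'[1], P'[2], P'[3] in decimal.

In OFB with a reused IV, both messages share the same keystream S_i, so C_i ⊕ C'_i = P_i ⊕ P'_i and thus P'_i = P_i ⊕ C_i ⊕ C'_i.
P'[0]: 249 ⊕ 104 ⊕ 150 = 7.
P'[1]: 149 ⊕ 166 ⊕ 134 = 181.
P'[2]: 176 ⊕ 101 ⊕ 40 = 253.
P'[3]: 70 ⊕ 49 ⊕ 147 = 228.

P'[0] = 7, P'[1] = 181, P'[2] = 253, P'[3] = 228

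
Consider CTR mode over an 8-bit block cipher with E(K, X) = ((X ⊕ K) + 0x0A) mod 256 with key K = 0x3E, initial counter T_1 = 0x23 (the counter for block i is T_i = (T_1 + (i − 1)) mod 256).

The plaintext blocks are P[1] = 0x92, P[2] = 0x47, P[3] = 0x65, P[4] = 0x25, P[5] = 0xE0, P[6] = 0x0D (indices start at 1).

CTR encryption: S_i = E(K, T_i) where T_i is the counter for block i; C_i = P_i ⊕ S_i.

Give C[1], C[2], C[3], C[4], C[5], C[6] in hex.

C[1] = 0xB5, C[2] = 0x63, C[3] = 0x40, C[4] = 0x07, C[5] = 0xC3, C[6] = 0x2D

C[1]: T = 0x23, S = E(K, T) = 0x27; 0x92 ⊕ 0x27 = 0xB5.
C[2]: T = 0x24, S = E(K, T) = 0x24; 0x47 ⊕ 0x24 = 0x63.
C[3]: T = 0x25, S = E(K, T) = 0x25; 0x65 ⊕ 0x25 = 0x40.
C[4]: T = 0x26, S = E(K, T) = 0x22; 0x25 ⊕ 0x22 = 0x07.
C[5]: T = 0x27, S = E(K, T) = 0x23; 0xE0 ⊕ 0x23 = 0xC3.
C[6]: T = 0x28, S = E(K, T) = 0x20; 0x0D ⊕ 0x20 = 0x2D.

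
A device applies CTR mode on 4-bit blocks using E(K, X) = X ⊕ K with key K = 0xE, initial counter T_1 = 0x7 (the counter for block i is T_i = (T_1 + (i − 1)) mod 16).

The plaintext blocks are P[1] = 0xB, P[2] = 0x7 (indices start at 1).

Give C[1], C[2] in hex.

C[1] = 0x2, C[2] = 0x1

CTR encryption: S_i = E(K, T_i) where T_i is the counter for block i; C_i = P_i ⊕ S_i.
C[1]: T = 0x7, S = E(K, T) = 0x9; 0xB ⊕ 0x9 = 0x2.
C[2]: T = 0x8, S = E(K, T) = 0x6; 0x7 ⊕ 0x6 = 0x1.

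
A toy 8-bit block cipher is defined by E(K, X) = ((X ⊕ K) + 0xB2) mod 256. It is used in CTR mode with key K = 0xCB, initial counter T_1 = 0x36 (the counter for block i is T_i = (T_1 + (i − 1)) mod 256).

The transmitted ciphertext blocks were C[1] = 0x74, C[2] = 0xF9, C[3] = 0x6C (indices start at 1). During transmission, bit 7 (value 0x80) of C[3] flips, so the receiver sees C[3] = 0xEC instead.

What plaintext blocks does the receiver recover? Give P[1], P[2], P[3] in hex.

CTR decryption: S_i = E(K, T_i) where T_i is the counter for block i; P_i = C_i ⊕ S_i.
Only C[3] changed, to 0xEC. In CTR, a change in C_i flips the same bit in P_i only; the keystream is unaffected. Decrypting the received ciphertext:
P[1]: T = 0x36, S = E(K, T) = 0xAF; 0x74 ⊕ 0xAF = 0xDB.
P[2]: T = 0x37, S = E(K, T) = 0xAE; 0xF9 ⊕ 0xAE = 0x57.
P[3]: T = 0x38, S = E(K, T) = 0xA5; 0xEC ⊕ 0xA5 = 0x49.
Blocks that differ from the original plaintext: P[3].

P[1] = 0xDB, P[2] = 0x57, P[3] = 0x49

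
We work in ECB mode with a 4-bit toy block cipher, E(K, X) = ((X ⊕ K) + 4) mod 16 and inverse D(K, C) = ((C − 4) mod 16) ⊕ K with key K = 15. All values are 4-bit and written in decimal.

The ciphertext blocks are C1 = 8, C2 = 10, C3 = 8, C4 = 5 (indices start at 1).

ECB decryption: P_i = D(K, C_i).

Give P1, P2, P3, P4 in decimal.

P1 = 11, P2 = 9, P3 = 11, P4 = 14

P1: D(K, 8) = 11.
P2: D(K, 10) = 9.
P3: D(K, 8) = 11.
P4: D(K, 5) = 14.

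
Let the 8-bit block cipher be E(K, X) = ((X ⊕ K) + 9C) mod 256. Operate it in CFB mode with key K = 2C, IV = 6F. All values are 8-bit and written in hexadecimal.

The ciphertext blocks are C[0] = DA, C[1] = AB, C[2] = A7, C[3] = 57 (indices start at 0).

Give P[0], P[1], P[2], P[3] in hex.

P[0] = 05, P[1] = 39, P[2] = 84, P[3] = 70

CFB decryption: P_i = C_i ⊕ E(K, C_{i−1}), with C_{−1} = IV.
P[0]: E(K, 6F) = DF; DA ⊕ DF = 05.
P[1]: E(K, DA) = 92; AB ⊕ 92 = 39.
P[2]: E(K, AB) = 23; A7 ⊕ 23 = 84.
P[3]: E(K, A7) = 27; 57 ⊕ 27 = 70.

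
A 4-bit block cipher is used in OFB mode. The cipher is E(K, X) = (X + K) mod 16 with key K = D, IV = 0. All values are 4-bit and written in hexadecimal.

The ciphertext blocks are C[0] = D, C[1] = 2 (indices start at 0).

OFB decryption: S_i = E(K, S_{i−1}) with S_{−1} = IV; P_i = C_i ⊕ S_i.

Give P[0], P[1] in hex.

P[0]: S = E(K, 0) = D; D ⊕ D = 0.
P[1]: S = E(K, D) = A; 2 ⊕ A = 8.

P[0] = 0, P[1] = 8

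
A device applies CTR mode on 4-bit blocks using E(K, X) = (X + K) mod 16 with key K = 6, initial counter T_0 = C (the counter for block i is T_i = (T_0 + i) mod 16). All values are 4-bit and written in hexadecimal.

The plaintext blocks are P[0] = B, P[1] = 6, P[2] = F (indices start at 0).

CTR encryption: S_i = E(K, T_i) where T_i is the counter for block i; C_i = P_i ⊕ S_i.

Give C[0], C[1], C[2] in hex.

C[0] = 9, C[1] = 5, C[2] = B

C[0]: T = C, S = E(K, T) = 2; B ⊕ 2 = 9.
C[1]: T = D, S = E(K, T) = 3; 6 ⊕ 3 = 5.
C[2]: T = E, S = E(K, T) = 4; F ⊕ 4 = B.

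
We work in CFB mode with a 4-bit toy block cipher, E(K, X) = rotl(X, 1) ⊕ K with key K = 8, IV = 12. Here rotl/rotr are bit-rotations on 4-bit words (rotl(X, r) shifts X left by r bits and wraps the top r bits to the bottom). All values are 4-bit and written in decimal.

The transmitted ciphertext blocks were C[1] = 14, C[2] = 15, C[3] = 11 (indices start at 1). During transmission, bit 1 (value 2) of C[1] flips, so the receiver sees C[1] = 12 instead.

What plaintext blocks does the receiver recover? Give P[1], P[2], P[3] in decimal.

CFB decryption: P_i = C_i ⊕ E(K, C_{i−1}), with C_{0} = IV.
Only C[1] changed, to 12. In CFB, a change in C_i flips the same bit in P_i and garbles P_{i+1}. Decrypting the received ciphertext:
P[1]: E(K, 12) = 1; 12 ⊕ 1 = 13.
P[2]: E(K, 12) = 1; 15 ⊕ 1 = 14.
P[3]: E(K, 15) = 7; 11 ⊕ 7 = 12.
Blocks that differ from the original plaintext: P[1], P[2].

P[1] = 13, P[2] = 14, P[3] = 12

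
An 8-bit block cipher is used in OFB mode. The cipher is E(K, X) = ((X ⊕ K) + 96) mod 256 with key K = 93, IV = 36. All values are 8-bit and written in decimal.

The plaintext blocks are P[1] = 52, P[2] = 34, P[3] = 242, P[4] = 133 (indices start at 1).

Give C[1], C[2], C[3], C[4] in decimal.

OFB encryption: S_i = E(K, S_{i−1}) with S_{0} = IV; C_i = P_i ⊕ S_i.
C[1]: S = E(K, 36) = 217; 52 ⊕ 217 = 237.
C[2]: S = E(K, 217) = 228; 34 ⊕ 228 = 198.
C[3]: S = E(K, 228) = 25; 242 ⊕ 25 = 235.
C[4]: S = E(K, 25) = 164; 133 ⊕ 164 = 33.

C[1] = 237, C[2] = 198, C[3] = 235, C[4] = 33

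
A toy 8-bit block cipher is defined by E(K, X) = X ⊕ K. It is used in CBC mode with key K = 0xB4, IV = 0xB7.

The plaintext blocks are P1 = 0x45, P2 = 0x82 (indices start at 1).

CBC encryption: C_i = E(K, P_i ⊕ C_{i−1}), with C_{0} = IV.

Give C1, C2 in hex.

C1 = 0x46, C2 = 0x70

C1: P1 ⊕ 0xB7 = 0xF2; E(K, 0xF2) = 0x46.
C2: P2 ⊕ 0x46 = 0xC4; E(K, 0xC4) = 0x70.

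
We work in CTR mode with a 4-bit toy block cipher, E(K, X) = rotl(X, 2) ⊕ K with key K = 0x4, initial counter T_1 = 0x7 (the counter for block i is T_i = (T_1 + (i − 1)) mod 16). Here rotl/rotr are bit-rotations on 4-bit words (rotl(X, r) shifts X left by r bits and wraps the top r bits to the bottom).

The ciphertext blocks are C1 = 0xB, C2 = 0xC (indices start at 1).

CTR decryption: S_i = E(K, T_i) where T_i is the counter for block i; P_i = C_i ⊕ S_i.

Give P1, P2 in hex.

P1 = 0x2, P2 = 0xA

P1: T = 0x7, S = E(K, T) = 0x9; 0xB ⊕ 0x9 = 0x2.
P2: T = 0x8, S = E(K, T) = 0x6; 0xC ⊕ 0x6 = 0xA.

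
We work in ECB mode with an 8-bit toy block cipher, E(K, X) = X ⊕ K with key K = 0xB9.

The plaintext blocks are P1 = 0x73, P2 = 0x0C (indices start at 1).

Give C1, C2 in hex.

C1 = 0xCA, C2 = 0xB5

ECB encryption: C_i = E(K, P_i).
C1: E(K, 0x73) = 0xCA.
C2: E(K, 0x0C) = 0xB5.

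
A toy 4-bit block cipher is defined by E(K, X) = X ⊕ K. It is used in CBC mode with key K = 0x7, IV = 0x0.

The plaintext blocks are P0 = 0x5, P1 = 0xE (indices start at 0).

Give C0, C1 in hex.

C0 = 0x2, C1 = 0xB

CBC encryption: C_i = E(K, P_i ⊕ C_{i−1}), with C_{−1} = IV.
C0: P0 ⊕ 0x0 = 0x5; E(K, 0x5) = 0x2.
C1: P1 ⊕ 0x2 = 0xC; E(K, 0xC) = 0xB.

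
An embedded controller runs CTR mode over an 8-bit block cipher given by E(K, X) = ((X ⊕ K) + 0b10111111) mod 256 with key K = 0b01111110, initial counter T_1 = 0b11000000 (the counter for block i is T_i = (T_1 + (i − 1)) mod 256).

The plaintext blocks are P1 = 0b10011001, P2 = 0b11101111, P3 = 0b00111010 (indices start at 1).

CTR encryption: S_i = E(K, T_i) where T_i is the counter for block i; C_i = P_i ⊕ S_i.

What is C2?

C2 = 0b10010001

C1: T = 0b11000000, S = E(K, T) = 0b01111101; 0b10011001 ⊕ 0b01111101 = 0b11100100.
C2: T = 0b11000001, S = E(K, T) = 0b01111110; 0b11101111 ⊕ 0b01111110 = 0b10010001.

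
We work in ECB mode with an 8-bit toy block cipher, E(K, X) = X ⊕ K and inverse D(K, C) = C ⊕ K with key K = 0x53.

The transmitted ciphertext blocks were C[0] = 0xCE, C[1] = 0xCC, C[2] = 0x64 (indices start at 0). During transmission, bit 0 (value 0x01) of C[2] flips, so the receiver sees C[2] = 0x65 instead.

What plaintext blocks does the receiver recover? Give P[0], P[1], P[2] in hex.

ECB decryption: P_i = D(K, C_i).
Only C[2] changed, to 0x65. In ECB, a change in C_i affects only P_i. Decrypting the received ciphertext:
P[0]: D(K, 0xCE) = 0x9D.
P[1]: D(K, 0xCC) = 0x9F.
P[2]: D(K, 0x65) = 0x36.
Blocks that differ from the original plaintext: P[2].

P[0] = 0x9D, P[1] = 0x9F, P[2] = 0x36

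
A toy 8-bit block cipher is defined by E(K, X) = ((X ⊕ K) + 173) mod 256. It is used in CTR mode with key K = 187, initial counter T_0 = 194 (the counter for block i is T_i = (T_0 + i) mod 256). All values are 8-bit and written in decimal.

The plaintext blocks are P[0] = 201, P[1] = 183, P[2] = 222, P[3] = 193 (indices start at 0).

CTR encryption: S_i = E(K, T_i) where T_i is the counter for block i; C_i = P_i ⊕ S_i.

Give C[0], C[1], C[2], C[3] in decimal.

C[0] = 239, C[1] = 146, C[2] = 242, C[3] = 234

C[0]: T = 194, S = E(K, T) = 38; 201 ⊕ 38 = 239.
C[1]: T = 195, S = E(K, T) = 37; 183 ⊕ 37 = 146.
C[2]: T = 196, S = E(K, T) = 44; 222 ⊕ 44 = 242.
C[3]: T = 197, S = E(K, T) = 43; 193 ⊕ 43 = 234.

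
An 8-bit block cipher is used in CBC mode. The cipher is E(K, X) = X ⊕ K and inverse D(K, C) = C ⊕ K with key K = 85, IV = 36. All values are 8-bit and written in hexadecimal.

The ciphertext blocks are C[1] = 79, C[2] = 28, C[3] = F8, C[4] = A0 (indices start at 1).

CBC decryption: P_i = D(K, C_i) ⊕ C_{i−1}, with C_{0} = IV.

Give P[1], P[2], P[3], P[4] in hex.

P[1]: D(K, 79) = FC; FC ⊕ 36 = CA.
P[2]: D(K, 28) = AD; AD ⊕ 79 = D4.
P[3]: D(K, F8) = 7D; 7D ⊕ 28 = 55.
P[4]: D(K, A0) = 25; 25 ⊕ F8 = DD.

P[1] = CA, P[2] = D4, P[3] = 55, P[4] = DD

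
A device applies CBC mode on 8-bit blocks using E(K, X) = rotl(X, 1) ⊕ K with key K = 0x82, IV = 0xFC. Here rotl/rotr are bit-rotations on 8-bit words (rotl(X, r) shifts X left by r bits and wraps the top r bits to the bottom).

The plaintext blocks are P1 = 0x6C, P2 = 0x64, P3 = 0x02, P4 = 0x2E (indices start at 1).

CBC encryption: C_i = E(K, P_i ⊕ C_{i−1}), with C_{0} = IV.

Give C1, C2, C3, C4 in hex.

C1: P1 ⊕ 0xFC = 0x90; E(K, 0x90) = 0xA3.
C2: P2 ⊕ 0xA3 = 0xC7; E(K, 0xC7) = 0x0D.
C3: P3 ⊕ 0x0D = 0x0F; E(K, 0x0F) = 0x9C.
C4: P4 ⊕ 0x9C = 0xB2; E(K, 0xB2) = 0xE7.

C1 = 0xA3, C2 = 0x0D, C3 = 0x9C, C4 = 0xE7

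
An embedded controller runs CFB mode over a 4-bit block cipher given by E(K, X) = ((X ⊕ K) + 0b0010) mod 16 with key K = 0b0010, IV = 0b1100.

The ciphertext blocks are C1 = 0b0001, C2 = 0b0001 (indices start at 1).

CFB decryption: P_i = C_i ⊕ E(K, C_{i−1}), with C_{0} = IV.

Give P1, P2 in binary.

P1: E(K, 0b1100) = 0b0000; 0b0001 ⊕ 0b0000 = 0b0001.
P2: E(K, 0b0001) = 0b0101; 0b0001 ⊕ 0b0101 = 0b0100.

P1 = 0b0001, P2 = 0b0100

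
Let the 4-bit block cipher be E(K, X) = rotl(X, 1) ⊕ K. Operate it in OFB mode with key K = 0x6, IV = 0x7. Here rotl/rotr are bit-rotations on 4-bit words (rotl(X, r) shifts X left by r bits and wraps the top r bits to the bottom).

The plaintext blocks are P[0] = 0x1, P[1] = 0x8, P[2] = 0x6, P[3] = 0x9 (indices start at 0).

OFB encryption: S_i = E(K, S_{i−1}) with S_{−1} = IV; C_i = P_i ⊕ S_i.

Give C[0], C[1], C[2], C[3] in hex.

C[0]: S = E(K, 0x7) = 0x8; 0x1 ⊕ 0x8 = 0x9.
C[1]: S = E(K, 0x8) = 0x7; 0x8 ⊕ 0x7 = 0xF.
C[2]: S = E(K, 0x7) = 0x8; 0x6 ⊕ 0x8 = 0xE.
C[3]: S = E(K, 0x8) = 0x7; 0x9 ⊕ 0x7 = 0xE.

C[0] = 0x9, C[1] = 0xF, C[2] = 0xE, C[3] = 0xE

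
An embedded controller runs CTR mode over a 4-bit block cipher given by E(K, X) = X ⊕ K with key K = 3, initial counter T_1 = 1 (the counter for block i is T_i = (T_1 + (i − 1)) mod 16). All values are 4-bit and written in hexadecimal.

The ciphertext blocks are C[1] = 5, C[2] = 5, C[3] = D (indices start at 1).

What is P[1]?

CTR decryption: S_i = E(K, T_i) where T_i is the counter for block i; P_i = C_i ⊕ S_i.
P[1]: T = 1, S = E(K, T) = 2; 5 ⊕ 2 = 7.

P[1] = 7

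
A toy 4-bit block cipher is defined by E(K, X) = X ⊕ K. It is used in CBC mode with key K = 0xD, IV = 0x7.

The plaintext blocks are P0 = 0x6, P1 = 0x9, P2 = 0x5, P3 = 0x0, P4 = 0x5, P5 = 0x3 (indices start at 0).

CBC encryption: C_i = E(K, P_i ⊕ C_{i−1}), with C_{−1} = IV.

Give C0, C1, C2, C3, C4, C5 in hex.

C0 = 0xC, C1 = 0x8, C2 = 0x0, C3 = 0xD, C4 = 0x5, C5 = 0xB

C0: P0 ⊕ 0x7 = 0x1; E(K, 0x1) = 0xC.
C1: P1 ⊕ 0xC = 0x5; E(K, 0x5) = 0x8.
C2: P2 ⊕ 0x8 = 0xD; E(K, 0xD) = 0x0.
C3: P3 ⊕ 0x0 = 0x0; E(K, 0x0) = 0xD.
C4: P4 ⊕ 0xD = 0x8; E(K, 0x8) = 0x5.
C5: P5 ⊕ 0x5 = 0x6; E(K, 0x6) = 0xB.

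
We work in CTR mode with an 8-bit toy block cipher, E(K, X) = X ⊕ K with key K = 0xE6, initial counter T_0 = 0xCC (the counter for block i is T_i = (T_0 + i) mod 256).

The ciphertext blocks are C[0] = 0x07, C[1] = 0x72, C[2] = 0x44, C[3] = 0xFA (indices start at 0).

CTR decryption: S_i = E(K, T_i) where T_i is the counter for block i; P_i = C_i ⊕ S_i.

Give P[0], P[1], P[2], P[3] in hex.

P[0]: T = 0xCC, S = E(K, T) = 0x2A; 0x07 ⊕ 0x2A = 0x2D.
P[1]: T = 0xCD, S = E(K, T) = 0x2B; 0x72 ⊕ 0x2B = 0x59.
P[2]: T = 0xCE, S = E(K, T) = 0x28; 0x44 ⊕ 0x28 = 0x6C.
P[3]: T = 0xCF, S = E(K, T) = 0x29; 0xFA ⊕ 0x29 = 0xD3.

P[0] = 0x2D, P[1] = 0x59, P[2] = 0x6C, P[3] = 0xD3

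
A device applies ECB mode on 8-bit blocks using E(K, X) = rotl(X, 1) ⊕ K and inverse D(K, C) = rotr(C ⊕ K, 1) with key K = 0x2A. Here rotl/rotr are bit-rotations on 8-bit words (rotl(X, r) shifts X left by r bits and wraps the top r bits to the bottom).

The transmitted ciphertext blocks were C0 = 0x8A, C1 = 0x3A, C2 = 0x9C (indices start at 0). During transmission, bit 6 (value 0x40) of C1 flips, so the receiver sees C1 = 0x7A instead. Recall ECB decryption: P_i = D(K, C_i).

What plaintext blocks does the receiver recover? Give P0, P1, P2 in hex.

Only C1 changed, to 0x7A. In ECB, a change in C_i affects only P_i. Decrypting the received ciphertext:
P0: D(K, 0x8A) = 0x50.
P1: D(K, 0x7A) = 0x28.
P2: D(K, 0x9C) = 0x5B.
Blocks that differ from the original plaintext: P1.

P0 = 0x50, P1 = 0x28, P2 = 0x5B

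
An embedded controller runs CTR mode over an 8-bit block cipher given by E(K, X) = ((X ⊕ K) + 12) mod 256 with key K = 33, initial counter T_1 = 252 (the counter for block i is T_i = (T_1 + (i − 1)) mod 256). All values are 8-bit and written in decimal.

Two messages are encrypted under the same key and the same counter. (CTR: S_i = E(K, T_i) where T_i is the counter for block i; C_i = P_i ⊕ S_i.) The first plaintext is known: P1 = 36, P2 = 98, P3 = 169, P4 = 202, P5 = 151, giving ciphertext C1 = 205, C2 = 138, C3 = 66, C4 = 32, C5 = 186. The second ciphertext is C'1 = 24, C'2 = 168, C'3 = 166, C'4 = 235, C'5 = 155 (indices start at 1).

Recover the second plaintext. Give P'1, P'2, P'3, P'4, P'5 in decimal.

P'1 = 241, P'2 = 64, P'3 = 77, P'4 = 1, P'5 = 182

In CTR with a reused counter, both messages share the same keystream S_i, so C_i ⊕ C'_i = P_i ⊕ P'_i and thus P'_i = P_i ⊕ C_i ⊕ C'_i.
P'1: 36 ⊕ 205 ⊕ 24 = 241.
P'2: 98 ⊕ 138 ⊕ 168 = 64.
P'3: 169 ⊕ 66 ⊕ 166 = 77.
P'4: 202 ⊕ 32 ⊕ 235 = 1.
P'5: 151 ⊕ 186 ⊕ 155 = 182.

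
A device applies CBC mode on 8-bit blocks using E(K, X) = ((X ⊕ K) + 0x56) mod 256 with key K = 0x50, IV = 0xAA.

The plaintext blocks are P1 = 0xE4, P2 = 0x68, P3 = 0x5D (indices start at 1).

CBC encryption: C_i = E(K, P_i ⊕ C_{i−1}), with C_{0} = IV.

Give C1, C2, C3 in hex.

C1 = 0x74, C2 = 0xA2, C3 = 0x05

C1: P1 ⊕ 0xAA = 0x4E; E(K, 0x4E) = 0x74.
C2: P2 ⊕ 0x74 = 0x1C; E(K, 0x1C) = 0xA2.
C3: P3 ⊕ 0xA2 = 0xFF; E(K, 0xFF) = 0x05.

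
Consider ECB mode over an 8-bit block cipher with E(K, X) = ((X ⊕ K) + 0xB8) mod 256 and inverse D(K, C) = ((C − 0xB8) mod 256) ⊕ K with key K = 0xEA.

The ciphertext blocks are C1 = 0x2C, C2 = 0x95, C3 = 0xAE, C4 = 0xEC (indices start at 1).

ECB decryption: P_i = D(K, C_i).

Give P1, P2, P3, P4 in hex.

P1: D(K, 0x2C) = 0x9E.
P2: D(K, 0x95) = 0x37.
P3: D(K, 0xAE) = 0x1C.
P4: D(K, 0xEC) = 0xDE.

P1 = 0x9E, P2 = 0x37, P3 = 0x1C, P4 = 0xDE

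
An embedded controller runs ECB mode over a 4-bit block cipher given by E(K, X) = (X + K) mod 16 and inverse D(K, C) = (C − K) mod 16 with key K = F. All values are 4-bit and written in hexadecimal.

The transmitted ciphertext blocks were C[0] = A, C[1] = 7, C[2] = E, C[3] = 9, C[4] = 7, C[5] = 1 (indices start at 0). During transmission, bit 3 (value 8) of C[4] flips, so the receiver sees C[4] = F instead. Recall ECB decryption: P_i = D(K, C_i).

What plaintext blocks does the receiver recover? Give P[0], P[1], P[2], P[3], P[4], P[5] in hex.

P[0] = B, P[1] = 8, P[2] = F, P[3] = A, P[4] = 0, P[5] = 2

Only C[4] changed, to F. In ECB, a change in C_i affects only P_i. Decrypting the received ciphertext:
P[0]: D(K, A) = B.
P[1]: D(K, 7) = 8.
P[2]: D(K, E) = F.
P[3]: D(K, 9) = A.
P[4]: D(K, F) = 0.
P[5]: D(K, 1) = 2.
Blocks that differ from the original plaintext: P[4].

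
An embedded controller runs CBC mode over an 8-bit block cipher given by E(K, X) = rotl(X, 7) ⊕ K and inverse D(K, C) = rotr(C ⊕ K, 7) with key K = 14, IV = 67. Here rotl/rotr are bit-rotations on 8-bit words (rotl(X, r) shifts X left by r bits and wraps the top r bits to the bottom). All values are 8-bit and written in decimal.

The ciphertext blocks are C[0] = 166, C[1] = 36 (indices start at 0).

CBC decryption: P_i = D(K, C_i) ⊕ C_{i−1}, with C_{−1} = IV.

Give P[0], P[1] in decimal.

P[0] = 18, P[1] = 242

P[0]: D(K, 166) = 81; 81 ⊕ 67 = 18.
P[1]: D(K, 36) = 84; 84 ⊕ 166 = 242.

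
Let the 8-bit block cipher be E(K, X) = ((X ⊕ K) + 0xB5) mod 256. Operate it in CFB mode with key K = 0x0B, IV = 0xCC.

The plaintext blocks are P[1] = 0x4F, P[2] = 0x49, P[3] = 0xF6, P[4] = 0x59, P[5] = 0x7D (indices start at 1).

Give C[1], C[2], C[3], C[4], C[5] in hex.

CFB encryption: C_i = P_i ⊕ E(K, C_{i−1}), with C_{0} = IV.
C[1]: E(K, 0xCC) = 0x7C; 0x4F ⊕ 0x7C = 0x33.
C[2]: E(K, 0x33) = 0xED; 0x49 ⊕ 0xED = 0xA4.
C[3]: E(K, 0xA4) = 0x64; 0xF6 ⊕ 0x64 = 0x92.
C[4]: E(K, 0x92) = 0x4E; 0x59 ⊕ 0x4E = 0x17.
C[5]: E(K, 0x17) = 0xD1; 0x7D ⊕ 0xD1 = 0xAC.

C[1] = 0x33, C[2] = 0xA4, C[3] = 0x92, C[4] = 0x17, C[5] = 0xAC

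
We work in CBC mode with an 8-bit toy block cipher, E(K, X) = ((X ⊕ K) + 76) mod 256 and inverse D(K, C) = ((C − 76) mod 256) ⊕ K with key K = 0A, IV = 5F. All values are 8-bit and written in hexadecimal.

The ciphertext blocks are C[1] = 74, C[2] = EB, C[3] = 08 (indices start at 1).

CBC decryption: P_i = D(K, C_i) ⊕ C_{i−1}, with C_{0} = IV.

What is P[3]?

P[3] = 73

P[3]: D(K, 08) = 98; 98 ⊕ EB = 73.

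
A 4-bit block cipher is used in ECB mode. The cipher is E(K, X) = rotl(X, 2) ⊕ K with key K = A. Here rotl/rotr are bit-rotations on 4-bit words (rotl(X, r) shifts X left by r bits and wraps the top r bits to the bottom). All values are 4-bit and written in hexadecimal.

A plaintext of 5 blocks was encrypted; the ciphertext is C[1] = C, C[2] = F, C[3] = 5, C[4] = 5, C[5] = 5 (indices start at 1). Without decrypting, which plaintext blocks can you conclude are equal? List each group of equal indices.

P[3] = P[4] = P[5]

ECB encrypts each block independently with the same key, so equal ciphertext blocks imply equal plaintext blocks.
C[3] = C[4] = C[5] = 5, so P[3] = P[4] = P[5].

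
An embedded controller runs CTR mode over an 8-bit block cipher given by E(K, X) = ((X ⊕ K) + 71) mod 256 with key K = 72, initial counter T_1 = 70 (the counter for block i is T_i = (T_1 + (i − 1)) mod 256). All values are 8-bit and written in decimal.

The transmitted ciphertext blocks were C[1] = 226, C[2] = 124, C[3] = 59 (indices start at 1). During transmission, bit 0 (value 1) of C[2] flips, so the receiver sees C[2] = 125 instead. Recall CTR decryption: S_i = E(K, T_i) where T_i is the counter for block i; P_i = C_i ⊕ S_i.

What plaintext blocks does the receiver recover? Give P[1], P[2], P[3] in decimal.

P[1] = 183, P[2] = 43, P[3] = 124

Only C[2] changed, to 125. In CTR, a change in C_i flips the same bit in P_i only; the keystream is unaffected. Decrypting the received ciphertext:
P[1]: T = 70, S = E(K, T) = 85; 226 ⊕ 85 = 183.
P[2]: T = 71, S = E(K, T) = 86; 125 ⊕ 86 = 43.
P[3]: T = 72, S = E(K, T) = 71; 59 ⊕ 71 = 124.
Blocks that differ from the original plaintext: P[2].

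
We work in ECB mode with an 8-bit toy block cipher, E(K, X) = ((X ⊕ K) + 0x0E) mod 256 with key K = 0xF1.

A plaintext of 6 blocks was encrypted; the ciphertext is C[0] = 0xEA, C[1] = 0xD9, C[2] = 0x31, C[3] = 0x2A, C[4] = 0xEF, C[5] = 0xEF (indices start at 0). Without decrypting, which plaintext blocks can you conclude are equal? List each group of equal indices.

ECB encrypts each block independently with the same key, so equal ciphertext blocks imply equal plaintext blocks.
C[4] = C[5] = 0xEF, so P[4] = P[5].

P[4] = P[5]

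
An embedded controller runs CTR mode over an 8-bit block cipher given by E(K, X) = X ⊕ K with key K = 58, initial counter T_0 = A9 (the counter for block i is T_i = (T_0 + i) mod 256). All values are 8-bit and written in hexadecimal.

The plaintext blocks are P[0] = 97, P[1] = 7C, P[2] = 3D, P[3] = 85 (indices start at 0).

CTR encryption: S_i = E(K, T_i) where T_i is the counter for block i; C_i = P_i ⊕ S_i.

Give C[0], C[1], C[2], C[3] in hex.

C[0]: T = A9, S = E(K, T) = F1; 97 ⊕ F1 = 66.
C[1]: T = AA, S = E(K, T) = F2; 7C ⊕ F2 = 8E.
C[2]: T = AB, S = E(K, T) = F3; 3D ⊕ F3 = CE.
C[3]: T = AC, S = E(K, T) = F4; 85 ⊕ F4 = 71.

C[0] = 66, C[1] = 8E, C[2] = CE, C[3] = 71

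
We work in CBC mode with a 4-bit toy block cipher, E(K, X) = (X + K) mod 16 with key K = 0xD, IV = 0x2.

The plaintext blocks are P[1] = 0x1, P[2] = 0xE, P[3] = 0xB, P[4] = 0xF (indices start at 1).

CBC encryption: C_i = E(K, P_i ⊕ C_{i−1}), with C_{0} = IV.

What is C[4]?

C[4] = 0xF

C[1]: P[1] ⊕ 0x2 = 0x3; E(K, 0x3) = 0x0.
C[2]: P[2] ⊕ 0x0 = 0xE; E(K, 0xE) = 0xB.
C[3]: P[3] ⊕ 0xB = 0x0; E(K, 0x0) = 0xD.
C[4]: P[4] ⊕ 0xD = 0x2; E(K, 0x2) = 0xF.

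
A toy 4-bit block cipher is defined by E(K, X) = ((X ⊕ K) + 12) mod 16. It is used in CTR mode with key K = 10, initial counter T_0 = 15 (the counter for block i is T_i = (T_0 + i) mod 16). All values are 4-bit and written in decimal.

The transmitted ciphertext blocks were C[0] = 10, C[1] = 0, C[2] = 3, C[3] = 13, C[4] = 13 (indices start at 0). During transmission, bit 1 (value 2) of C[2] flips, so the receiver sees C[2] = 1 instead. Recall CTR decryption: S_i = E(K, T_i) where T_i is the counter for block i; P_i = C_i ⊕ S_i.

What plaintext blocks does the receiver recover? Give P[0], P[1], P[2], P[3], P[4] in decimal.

P[0] = 11, P[1] = 6, P[2] = 6, P[3] = 9, P[4] = 8

Only C[2] changed, to 1. In CTR, a change in C_i flips the same bit in P_i only; the keystream is unaffected. Decrypting the received ciphertext:
P[0]: T = 15, S = E(K, T) = 1; 10 ⊕ 1 = 11.
P[1]: T = 0, S = E(K, T) = 6; 0 ⊕ 6 = 6.
P[2]: T = 1, S = E(K, T) = 7; 1 ⊕ 7 = 6.
P[3]: T = 2, S = E(K, T) = 4; 13 ⊕ 4 = 9.
P[4]: T = 3, S = E(K, T) = 5; 13 ⊕ 5 = 8.
Blocks that differ from the original plaintext: P[2].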